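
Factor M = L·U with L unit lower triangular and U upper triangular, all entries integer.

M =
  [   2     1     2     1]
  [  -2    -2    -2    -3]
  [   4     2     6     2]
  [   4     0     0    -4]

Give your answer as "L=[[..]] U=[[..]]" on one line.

  row1 -= -1·row0 → [0,-1,0,-2]
  row2 -= 2·row0 → [0,0,2,0]
  row3 -= 2·row0 → [0,-2,-4,-6]
  row2 -= 0·row1 → [0,0,2,0]
  row3 -= 2·row1 → [0,0,-4,-2]
  row3 -= -2·row2 → [0,0,0,-2]

L=[[1,0,0,0],[-1,1,0,0],[2,0,1,0],[2,2,-2,1]] U=[[2,1,2,1],[0,-1,0,-2],[0,0,2,0],[0,0,0,-2]]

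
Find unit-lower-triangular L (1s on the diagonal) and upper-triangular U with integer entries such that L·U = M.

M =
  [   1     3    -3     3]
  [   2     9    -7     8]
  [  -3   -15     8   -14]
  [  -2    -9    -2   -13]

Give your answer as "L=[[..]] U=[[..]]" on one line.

L=[[1,0,0,0],[2,1,0,0],[-3,-2,1,0],[-2,-1,3,1]] U=[[1,3,-3,3],[0,3,-1,2],[0,0,-3,-1],[0,0,0,-2]]

  r1 -= 2·r0 → [0,3,-1,2]
  r2 -= -3·r0 → [0,-6,-1,-5]
  r3 -= -2·r0 → [0,-3,-8,-7]
  r2 -= -2·r1 → [0,0,-3,-1]
  r3 -= -1·r1 → [0,0,-9,-5]
  r3 -= 3·r2 → [0,0,0,-2]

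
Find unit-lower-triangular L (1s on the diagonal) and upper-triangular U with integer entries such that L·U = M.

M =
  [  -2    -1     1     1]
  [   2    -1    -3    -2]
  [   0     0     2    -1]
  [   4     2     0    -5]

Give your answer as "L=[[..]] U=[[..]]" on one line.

  R1 -= -1·R0 → [0,-2,-2,-1]
  R2 -= 0·R0 → [0,0,2,-1]
  R3 -= -2·R0 → [0,0,2,-3]
  R2 -= 0·R1 → [0,0,2,-1]
  R3 -= 0·R1 → [0,0,2,-3]
  R3 -= 1·R2 → [0,0,0,-2]

L=[[1,0,0,0],[-1,1,0,0],[0,0,1,0],[-2,0,1,1]] U=[[-2,-1,1,1],[0,-2,-2,-1],[0,0,2,-1],[0,0,0,-2]]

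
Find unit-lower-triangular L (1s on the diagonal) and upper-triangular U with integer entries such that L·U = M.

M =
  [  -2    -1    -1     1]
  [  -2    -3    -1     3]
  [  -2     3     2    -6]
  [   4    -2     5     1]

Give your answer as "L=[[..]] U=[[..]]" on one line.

L=[[1,0,0,0],[1,1,0,0],[1,-2,1,0],[-2,2,1,1]] U=[[-2,-1,-1,1],[0,-2,0,2],[0,0,3,-3],[0,0,0,2]]

  R1 -= 1·R0 → [0,-2,0,2]
  R2 -= 1·R0 → [0,4,3,-7]
  R3 -= -2·R0 → [0,-4,3,3]
  R2 -= -2·R1 → [0,0,3,-3]
  R3 -= 2·R1 → [0,0,3,-1]
  R3 -= 1·R2 → [0,0,0,2]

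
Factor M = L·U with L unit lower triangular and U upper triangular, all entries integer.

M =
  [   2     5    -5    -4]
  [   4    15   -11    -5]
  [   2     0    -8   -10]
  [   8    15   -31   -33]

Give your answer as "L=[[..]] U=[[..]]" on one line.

L=[[1,0,0,0],[2,1,0,0],[1,-1,1,0],[4,-1,3,1]] U=[[2,5,-5,-4],[0,5,-1,3],[0,0,-4,-3],[0,0,0,-5]]

  row1 -= 2·row0 → [0,5,-1,3]
  row2 -= 1·row0 → [0,-5,-3,-6]
  row3 -= 4·row0 → [0,-5,-11,-17]
  row2 -= -1·row1 → [0,0,-4,-3]
  row3 -= -1·row1 → [0,0,-12,-14]
  row3 -= 3·row2 → [0,0,0,-5]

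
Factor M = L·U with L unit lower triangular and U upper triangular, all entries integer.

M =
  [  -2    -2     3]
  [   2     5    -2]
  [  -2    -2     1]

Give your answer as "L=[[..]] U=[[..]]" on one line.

  R1 -= -1·R0 → [0,3,1]
  R2 -= 1·R0 → [0,0,-2]
  R2 -= 0·R1 → [0,0,-2]

L=[[1,0,0],[-1,1,0],[1,0,1]] U=[[-2,-2,3],[0,3,1],[0,0,-2]]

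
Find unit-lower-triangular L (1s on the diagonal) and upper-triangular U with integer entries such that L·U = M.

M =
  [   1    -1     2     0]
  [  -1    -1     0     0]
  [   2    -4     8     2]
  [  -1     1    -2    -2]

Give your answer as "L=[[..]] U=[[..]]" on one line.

L=[[1,0,0,0],[-1,1,0,0],[2,1,1,0],[-1,0,0,1]] U=[[1,-1,2,0],[0,-2,2,0],[0,0,2,2],[0,0,0,-2]]

  R1 -= -1·R0 → [0,-2,2,0]
  R2 -= 2·R0 → [0,-2,4,2]
  R3 -= -1·R0 → [0,0,0,-2]
  R2 -= 1·R1 → [0,0,2,2]
  R3 -= 0·R1 → [0,0,0,-2]
  R3 -= 0·R2 → [0,0,0,-2]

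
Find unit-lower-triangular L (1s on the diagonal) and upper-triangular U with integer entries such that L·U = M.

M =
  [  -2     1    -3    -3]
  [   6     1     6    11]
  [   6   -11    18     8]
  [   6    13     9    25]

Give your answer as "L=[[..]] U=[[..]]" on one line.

L=[[1,0,0,0],[-3,1,0,0],[-3,-2,1,0],[-3,4,4,1]] U=[[-2,1,-3,-3],[0,4,-3,2],[0,0,3,3],[0,0,0,-4]]

  r1 -= -3·r0 → [0,4,-3,2]
  r2 -= -3·r0 → [0,-8,9,-1]
  r3 -= -3·r0 → [0,16,0,16]
  r2 -= -2·r1 → [0,0,3,3]
  r3 -= 4·r1 → [0,0,12,8]
  r3 -= 4·r2 → [0,0,0,-4]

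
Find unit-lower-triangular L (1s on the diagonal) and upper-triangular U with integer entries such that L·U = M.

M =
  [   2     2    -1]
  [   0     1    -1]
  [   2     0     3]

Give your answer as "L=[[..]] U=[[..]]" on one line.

L=[[1,0,0],[0,1,0],[1,-2,1]] U=[[2,2,-1],[0,1,-1],[0,0,2]]

  row1 -= 0·row0 → [0,1,-1]
  row2 -= 1·row0 → [0,-2,4]
  row2 -= -2·row1 → [0,0,2]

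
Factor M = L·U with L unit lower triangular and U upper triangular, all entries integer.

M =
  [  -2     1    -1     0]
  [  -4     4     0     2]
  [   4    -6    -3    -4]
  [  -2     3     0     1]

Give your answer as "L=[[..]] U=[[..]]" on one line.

L=[[1,0,0,0],[2,1,0,0],[-2,-2,1,0],[1,1,1,1]] U=[[-2,1,-1,0],[0,2,2,2],[0,0,-1,0],[0,0,0,-1]]

  R1 -= 2·R0 → [0,2,2,2]
  R2 -= -2·R0 → [0,-4,-5,-4]
  R3 -= 1·R0 → [0,2,1,1]
  R2 -= -2·R1 → [0,0,-1,0]
  R3 -= 1·R1 → [0,0,-1,-1]
  R3 -= 1·R2 → [0,0,0,-1]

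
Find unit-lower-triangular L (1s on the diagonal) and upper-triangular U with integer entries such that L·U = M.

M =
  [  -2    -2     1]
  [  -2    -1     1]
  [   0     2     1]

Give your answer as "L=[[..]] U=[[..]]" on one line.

  R1 -= 1·R0 → [0,1,0]
  R2 -= 0·R0 → [0,2,1]
  R2 -= 2·R1 → [0,0,1]

L=[[1,0,0],[1,1,0],[0,2,1]] U=[[-2,-2,1],[0,1,0],[0,0,1]]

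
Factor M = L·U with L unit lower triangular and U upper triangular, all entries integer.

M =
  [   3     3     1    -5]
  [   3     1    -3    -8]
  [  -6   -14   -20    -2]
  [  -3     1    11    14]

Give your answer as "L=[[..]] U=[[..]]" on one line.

L=[[1,0,0,0],[1,1,0,0],[-2,4,1,0],[-1,-2,-2,1]] U=[[3,3,1,-5],[0,-2,-4,-3],[0,0,-2,0],[0,0,0,3]]

  row1 -= 1·row0 → [0,-2,-4,-3]
  row2 -= -2·row0 → [0,-8,-18,-12]
  row3 -= -1·row0 → [0,4,12,9]
  row2 -= 4·row1 → [0,0,-2,0]
  row3 -= -2·row1 → [0,0,4,3]
  row3 -= -2·row2 → [0,0,0,3]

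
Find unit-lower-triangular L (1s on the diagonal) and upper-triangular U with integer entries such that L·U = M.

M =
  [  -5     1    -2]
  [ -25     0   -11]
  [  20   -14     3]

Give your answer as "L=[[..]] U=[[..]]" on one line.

L=[[1,0,0],[5,1,0],[-4,2,1]] U=[[-5,1,-2],[0,-5,-1],[0,0,-3]]

  row1 -= 5·row0 → [0,-5,-1]
  row2 -= -4·row0 → [0,-10,-5]
  row2 -= 2·row1 → [0,0,-3]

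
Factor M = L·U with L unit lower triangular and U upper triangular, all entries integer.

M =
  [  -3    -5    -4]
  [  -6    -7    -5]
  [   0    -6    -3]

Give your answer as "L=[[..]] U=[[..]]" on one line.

  r1 -= 2·r0 → [0,3,3]
  r2 -= 0·r0 → [0,-6,-3]
  r2 -= -2·r1 → [0,0,3]

L=[[1,0,0],[2,1,0],[0,-2,1]] U=[[-3,-5,-4],[0,3,3],[0,0,3]]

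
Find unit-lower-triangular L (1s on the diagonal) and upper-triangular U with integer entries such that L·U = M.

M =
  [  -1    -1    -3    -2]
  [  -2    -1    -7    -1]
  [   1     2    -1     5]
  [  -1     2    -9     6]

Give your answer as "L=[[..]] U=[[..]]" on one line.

L=[[1,0,0,0],[2,1,0,0],[-1,1,1,0],[1,3,1,1]] U=[[-1,-1,-3,-2],[0,1,-1,3],[0,0,-3,0],[0,0,0,-1]]

  row1 -= 2·row0 → [0,1,-1,3]
  row2 -= -1·row0 → [0,1,-4,3]
  row3 -= 1·row0 → [0,3,-6,8]
  row2 -= 1·row1 → [0,0,-3,0]
  row3 -= 3·row1 → [0,0,-3,-1]
  row3 -= 1·row2 → [0,0,0,-1]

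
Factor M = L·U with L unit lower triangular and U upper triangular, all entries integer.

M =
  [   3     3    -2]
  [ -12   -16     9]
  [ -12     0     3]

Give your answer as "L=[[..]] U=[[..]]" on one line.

L=[[1,0,0],[-4,1,0],[-4,-3,1]] U=[[3,3,-2],[0,-4,1],[0,0,-2]]

  R1 -= -4·R0 → [0,-4,1]
  R2 -= -4·R0 → [0,12,-5]
  R2 -= -3·R1 → [0,0,-2]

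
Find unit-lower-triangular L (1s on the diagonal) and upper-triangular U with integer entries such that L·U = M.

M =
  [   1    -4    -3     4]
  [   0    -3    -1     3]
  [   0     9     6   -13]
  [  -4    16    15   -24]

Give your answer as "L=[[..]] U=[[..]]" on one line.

  R1 -= 0·R0 → [0,-3,-1,3]
  R2 -= 0·R0 → [0,9,6,-13]
  R3 -= -4·R0 → [0,0,3,-8]
  R2 -= -3·R1 → [0,0,3,-4]
  R3 -= 0·R1 → [0,0,3,-8]
  R3 -= 1·R2 → [0,0,0,-4]

L=[[1,0,0,0],[0,1,0,0],[0,-3,1,0],[-4,0,1,1]] U=[[1,-4,-3,4],[0,-3,-1,3],[0,0,3,-4],[0,0,0,-4]]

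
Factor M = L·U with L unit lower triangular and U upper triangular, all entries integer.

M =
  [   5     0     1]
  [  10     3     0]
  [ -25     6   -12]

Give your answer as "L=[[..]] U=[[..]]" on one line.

L=[[1,0,0],[2,1,0],[-5,2,1]] U=[[5,0,1],[0,3,-2],[0,0,-3]]

  row1 -= 2·row0 → [0,3,-2]
  row2 -= -5·row0 → [0,6,-7]
  row2 -= 2·row1 → [0,0,-3]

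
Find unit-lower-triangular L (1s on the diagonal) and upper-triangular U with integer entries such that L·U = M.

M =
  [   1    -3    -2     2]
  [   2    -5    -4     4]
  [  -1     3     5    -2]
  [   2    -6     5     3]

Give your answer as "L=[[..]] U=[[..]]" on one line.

L=[[1,0,0,0],[2,1,0,0],[-1,0,1,0],[2,0,3,1]] U=[[1,-3,-2,2],[0,1,0,0],[0,0,3,0],[0,0,0,-1]]

  r1 -= 2·r0 → [0,1,0,0]
  r2 -= -1·r0 → [0,0,3,0]
  r3 -= 2·r0 → [0,0,9,-1]
  r2 -= 0·r1 → [0,0,3,0]
  r3 -= 0·r1 → [0,0,9,-1]
  r3 -= 3·r2 → [0,0,0,-1]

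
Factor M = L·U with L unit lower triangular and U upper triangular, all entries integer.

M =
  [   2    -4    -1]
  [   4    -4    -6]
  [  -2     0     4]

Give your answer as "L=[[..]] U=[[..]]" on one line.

L=[[1,0,0],[2,1,0],[-1,-1,1]] U=[[2,-4,-1],[0,4,-4],[0,0,-1]]

  R1 -= 2·R0 → [0,4,-4]
  R2 -= -1·R0 → [0,-4,3]
  R2 -= -1·R1 → [0,0,-1]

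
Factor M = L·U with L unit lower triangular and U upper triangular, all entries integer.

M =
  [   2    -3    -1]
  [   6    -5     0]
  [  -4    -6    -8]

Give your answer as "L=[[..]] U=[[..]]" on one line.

  r1 -= 3·r0 → [0,4,3]
  r2 -= -2·r0 → [0,-12,-10]
  r2 -= -3·r1 → [0,0,-1]

L=[[1,0,0],[3,1,0],[-2,-3,1]] U=[[2,-3,-1],[0,4,3],[0,0,-1]]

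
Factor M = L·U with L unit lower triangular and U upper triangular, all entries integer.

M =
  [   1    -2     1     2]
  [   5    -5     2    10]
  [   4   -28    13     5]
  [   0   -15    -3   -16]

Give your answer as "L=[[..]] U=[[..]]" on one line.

L=[[1,0,0,0],[5,1,0,0],[4,-4,1,0],[0,-3,4,1]] U=[[1,-2,1,2],[0,5,-3,0],[0,0,-3,-3],[0,0,0,-4]]

  R1 -= 5·R0 → [0,5,-3,0]
  R2 -= 4·R0 → [0,-20,9,-3]
  R3 -= 0·R0 → [0,-15,-3,-16]
  R2 -= -4·R1 → [0,0,-3,-3]
  R3 -= -3·R1 → [0,0,-12,-16]
  R3 -= 4·R2 → [0,0,0,-4]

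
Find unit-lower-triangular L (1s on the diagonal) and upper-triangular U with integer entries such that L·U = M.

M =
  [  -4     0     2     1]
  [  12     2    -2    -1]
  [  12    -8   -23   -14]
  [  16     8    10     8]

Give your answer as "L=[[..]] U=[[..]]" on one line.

L=[[1,0,0,0],[-3,1,0,0],[-3,-4,1,0],[-4,4,-2,1]] U=[[-4,0,2,1],[0,2,4,2],[0,0,-1,-3],[0,0,0,-2]]

  row1 -= -3·row0 → [0,2,4,2]
  row2 -= -3·row0 → [0,-8,-17,-11]
  row3 -= -4·row0 → [0,8,18,12]
  row2 -= -4·row1 → [0,0,-1,-3]
  row3 -= 4·row1 → [0,0,2,4]
  row3 -= -2·row2 → [0,0,0,-2]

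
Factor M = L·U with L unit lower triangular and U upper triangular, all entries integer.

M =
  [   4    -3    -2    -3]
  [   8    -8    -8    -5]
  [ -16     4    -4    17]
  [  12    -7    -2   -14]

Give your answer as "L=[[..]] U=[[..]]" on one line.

  R1 -= 2·R0 → [0,-2,-4,1]
  R2 -= -4·R0 → [0,-8,-12,5]
  R3 -= 3·R0 → [0,2,4,-5]
  R2 -= 4·R1 → [0,0,4,1]
  R3 -= -1·R1 → [0,0,0,-4]
  R3 -= 0·R2 → [0,0,0,-4]

L=[[1,0,0,0],[2,1,0,0],[-4,4,1,0],[3,-1,0,1]] U=[[4,-3,-2,-3],[0,-2,-4,1],[0,0,4,1],[0,0,0,-4]]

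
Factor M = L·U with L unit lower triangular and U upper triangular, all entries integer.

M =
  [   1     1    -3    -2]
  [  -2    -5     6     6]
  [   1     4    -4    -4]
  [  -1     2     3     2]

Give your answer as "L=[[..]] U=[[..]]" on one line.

  R1 -= -2·R0 → [0,-3,0,2]
  R2 -= 1·R0 → [0,3,-1,-2]
  R3 -= -1·R0 → [0,3,0,0]
  R2 -= -1·R1 → [0,0,-1,0]
  R3 -= -1·R1 → [0,0,0,2]
  R3 -= 0·R2 → [0,0,0,2]

L=[[1,0,0,0],[-2,1,0,0],[1,-1,1,0],[-1,-1,0,1]] U=[[1,1,-3,-2],[0,-3,0,2],[0,0,-1,0],[0,0,0,2]]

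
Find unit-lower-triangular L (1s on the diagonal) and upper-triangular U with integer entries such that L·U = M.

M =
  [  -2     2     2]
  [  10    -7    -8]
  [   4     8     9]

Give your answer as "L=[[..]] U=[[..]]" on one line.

L=[[1,0,0],[-5,1,0],[-2,4,1]] U=[[-2,2,2],[0,3,2],[0,0,5]]

  row1 -= -5·row0 → [0,3,2]
  row2 -= -2·row0 → [0,12,13]
  row2 -= 4·row1 → [0,0,5]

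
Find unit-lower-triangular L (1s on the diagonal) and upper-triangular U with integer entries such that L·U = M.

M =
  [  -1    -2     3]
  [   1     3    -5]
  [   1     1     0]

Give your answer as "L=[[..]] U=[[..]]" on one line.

L=[[1,0,0],[-1,1,0],[-1,-1,1]] U=[[-1,-2,3],[0,1,-2],[0,0,1]]

  R1 -= -1·R0 → [0,1,-2]
  R2 -= -1·R0 → [0,-1,3]
  R2 -= -1·R1 → [0,0,1]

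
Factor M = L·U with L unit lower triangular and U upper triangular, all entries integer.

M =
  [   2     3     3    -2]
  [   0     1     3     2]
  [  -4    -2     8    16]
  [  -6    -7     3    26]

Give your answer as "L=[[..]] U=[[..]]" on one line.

  R1 -= 0·R0 → [0,1,3,2]
  R2 -= -2·R0 → [0,4,14,12]
  R3 -= -3·R0 → [0,2,12,20]
  R2 -= 4·R1 → [0,0,2,4]
  R3 -= 2·R1 → [0,0,6,16]
  R3 -= 3·R2 → [0,0,0,4]

L=[[1,0,0,0],[0,1,0,0],[-2,4,1,0],[-3,2,3,1]] U=[[2,3,3,-2],[0,1,3,2],[0,0,2,4],[0,0,0,4]]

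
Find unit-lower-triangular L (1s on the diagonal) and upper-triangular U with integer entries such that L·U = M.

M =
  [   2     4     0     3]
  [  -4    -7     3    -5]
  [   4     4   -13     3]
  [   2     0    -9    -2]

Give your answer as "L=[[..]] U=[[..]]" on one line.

  row1 -= -2·row0 → [0,1,3,1]
  row2 -= 2·row0 → [0,-4,-13,-3]
  row3 -= 1·row0 → [0,-4,-9,-5]
  row2 -= -4·row1 → [0,0,-1,1]
  row3 -= -4·row1 → [0,0,3,-1]
  row3 -= -3·row2 → [0,0,0,2]

L=[[1,0,0,0],[-2,1,0,0],[2,-4,1,0],[1,-4,-3,1]] U=[[2,4,0,3],[0,1,3,1],[0,0,-1,1],[0,0,0,2]]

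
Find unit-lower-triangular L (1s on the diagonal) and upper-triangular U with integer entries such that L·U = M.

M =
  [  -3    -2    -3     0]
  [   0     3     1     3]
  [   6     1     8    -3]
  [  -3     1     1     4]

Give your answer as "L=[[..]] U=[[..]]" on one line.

  r1 -= 0·r0 → [0,3,1,3]
  r2 -= -2·r0 → [0,-3,2,-3]
  r3 -= 1·r0 → [0,3,4,4]
  r2 -= -1·r1 → [0,0,3,0]
  r3 -= 1·r1 → [0,0,3,1]
  r3 -= 1·r2 → [0,0,0,1]

L=[[1,0,0,0],[0,1,0,0],[-2,-1,1,0],[1,1,1,1]] U=[[-3,-2,-3,0],[0,3,1,3],[0,0,3,0],[0,0,0,1]]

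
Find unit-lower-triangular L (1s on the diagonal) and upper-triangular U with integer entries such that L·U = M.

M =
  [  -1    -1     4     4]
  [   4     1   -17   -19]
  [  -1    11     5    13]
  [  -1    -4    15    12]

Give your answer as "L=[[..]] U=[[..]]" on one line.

  R1 -= -4·R0 → [0,-3,-1,-3]
  R2 -= 1·R0 → [0,12,1,9]
  R3 -= 1·R0 → [0,-3,11,8]
  R2 -= -4·R1 → [0,0,-3,-3]
  R3 -= 1·R1 → [0,0,12,11]
  R3 -= -4·R2 → [0,0,0,-1]

L=[[1,0,0,0],[-4,1,0,0],[1,-4,1,0],[1,1,-4,1]] U=[[-1,-1,4,4],[0,-3,-1,-3],[0,0,-3,-3],[0,0,0,-1]]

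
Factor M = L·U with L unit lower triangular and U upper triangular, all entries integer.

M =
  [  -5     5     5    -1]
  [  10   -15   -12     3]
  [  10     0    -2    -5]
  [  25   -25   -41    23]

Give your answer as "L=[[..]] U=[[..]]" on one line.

  R1 -= -2·R0 → [0,-5,-2,1]
  R2 -= -2·R0 → [0,10,8,-7]
  R3 -= -5·R0 → [0,0,-16,18]
  R2 -= -2·R1 → [0,0,4,-5]
  R3 -= 0·R1 → [0,0,-16,18]
  R3 -= -4·R2 → [0,0,0,-2]

L=[[1,0,0,0],[-2,1,0,0],[-2,-2,1,0],[-5,0,-4,1]] U=[[-5,5,5,-1],[0,-5,-2,1],[0,0,4,-5],[0,0,0,-2]]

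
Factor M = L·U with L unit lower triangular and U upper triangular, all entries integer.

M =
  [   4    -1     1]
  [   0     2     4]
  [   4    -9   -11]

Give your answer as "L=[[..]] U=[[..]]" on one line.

L=[[1,0,0],[0,1,0],[1,-4,1]] U=[[4,-1,1],[0,2,4],[0,0,4]]

  R1 -= 0·R0 → [0,2,4]
  R2 -= 1·R0 → [0,-8,-12]
  R2 -= -4·R1 → [0,0,4]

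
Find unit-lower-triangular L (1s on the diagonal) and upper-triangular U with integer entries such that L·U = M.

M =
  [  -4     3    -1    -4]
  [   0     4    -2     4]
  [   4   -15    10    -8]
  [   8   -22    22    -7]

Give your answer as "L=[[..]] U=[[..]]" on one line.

L=[[1,0,0,0],[0,1,0,0],[-1,-3,1,0],[-2,-4,4,1]] U=[[-4,3,-1,-4],[0,4,-2,4],[0,0,3,0],[0,0,0,1]]

  R1 -= 0·R0 → [0,4,-2,4]
  R2 -= -1·R0 → [0,-12,9,-12]
  R3 -= -2·R0 → [0,-16,20,-15]
  R2 -= -3·R1 → [0,0,3,0]
  R3 -= -4·R1 → [0,0,12,1]
  R3 -= 4·R2 → [0,0,0,1]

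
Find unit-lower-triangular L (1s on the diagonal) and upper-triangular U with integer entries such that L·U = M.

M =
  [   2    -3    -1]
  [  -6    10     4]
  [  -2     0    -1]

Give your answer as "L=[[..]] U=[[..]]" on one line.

  row1 -= -3·row0 → [0,1,1]
  row2 -= -1·row0 → [0,-3,-2]
  row2 -= -3·row1 → [0,0,1]

L=[[1,0,0],[-3,1,0],[-1,-3,1]] U=[[2,-3,-1],[0,1,1],[0,0,1]]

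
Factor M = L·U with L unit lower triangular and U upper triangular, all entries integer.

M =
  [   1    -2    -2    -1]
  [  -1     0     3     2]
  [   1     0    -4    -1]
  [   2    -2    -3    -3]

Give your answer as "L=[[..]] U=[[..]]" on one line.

  R1 -= -1·R0 → [0,-2,1,1]
  R2 -= 1·R0 → [0,2,-2,0]
  R3 -= 2·R0 → [0,2,1,-1]
  R2 -= -1·R1 → [0,0,-1,1]
  R3 -= -1·R1 → [0,0,2,0]
  R3 -= -2·R2 → [0,0,0,2]

L=[[1,0,0,0],[-1,1,0,0],[1,-1,1,0],[2,-1,-2,1]] U=[[1,-2,-2,-1],[0,-2,1,1],[0,0,-1,1],[0,0,0,2]]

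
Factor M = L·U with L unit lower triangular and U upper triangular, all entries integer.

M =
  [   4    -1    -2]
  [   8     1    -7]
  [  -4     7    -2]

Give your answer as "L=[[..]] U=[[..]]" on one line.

  row1 -= 2·row0 → [0,3,-3]
  row2 -= -1·row0 → [0,6,-4]
  row2 -= 2·row1 → [0,0,2]

L=[[1,0,0],[2,1,0],[-1,2,1]] U=[[4,-1,-2],[0,3,-3],[0,0,2]]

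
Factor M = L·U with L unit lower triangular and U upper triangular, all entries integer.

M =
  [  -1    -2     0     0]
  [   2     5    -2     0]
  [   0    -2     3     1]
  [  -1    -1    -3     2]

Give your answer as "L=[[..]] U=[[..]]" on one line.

  r1 -= -2·r0 → [0,1,-2,0]
  r2 -= 0·r0 → [0,-2,3,1]
  r3 -= 1·r0 → [0,1,-3,2]
  r2 -= -2·r1 → [0,0,-1,1]
  r3 -= 1·r1 → [0,0,-1,2]
  r3 -= 1·r2 → [0,0,0,1]

L=[[1,0,0,0],[-2,1,0,0],[0,-2,1,0],[1,1,1,1]] U=[[-1,-2,0,0],[0,1,-2,0],[0,0,-1,1],[0,0,0,1]]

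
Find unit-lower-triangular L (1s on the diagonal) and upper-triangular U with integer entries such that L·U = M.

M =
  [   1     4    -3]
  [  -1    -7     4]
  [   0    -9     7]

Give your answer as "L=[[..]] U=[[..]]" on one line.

  r1 -= -1·r0 → [0,-3,1]
  r2 -= 0·r0 → [0,-9,7]
  r2 -= 3·r1 → [0,0,4]

L=[[1,0,0],[-1,1,0],[0,3,1]] U=[[1,4,-3],[0,-3,1],[0,0,4]]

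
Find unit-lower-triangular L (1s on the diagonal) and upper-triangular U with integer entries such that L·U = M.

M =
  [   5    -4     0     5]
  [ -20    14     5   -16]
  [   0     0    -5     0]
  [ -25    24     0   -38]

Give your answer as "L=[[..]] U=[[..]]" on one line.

  R1 -= -4·R0 → [0,-2,5,4]
  R2 -= 0·R0 → [0,0,-5,0]
  R3 -= -5·R0 → [0,4,0,-13]
  R2 -= 0·R1 → [0,0,-5,0]
  R3 -= -2·R1 → [0,0,10,-5]
  R3 -= -2·R2 → [0,0,0,-5]

L=[[1,0,0,0],[-4,1,0,0],[0,0,1,0],[-5,-2,-2,1]] U=[[5,-4,0,5],[0,-2,5,4],[0,0,-5,0],[0,0,0,-5]]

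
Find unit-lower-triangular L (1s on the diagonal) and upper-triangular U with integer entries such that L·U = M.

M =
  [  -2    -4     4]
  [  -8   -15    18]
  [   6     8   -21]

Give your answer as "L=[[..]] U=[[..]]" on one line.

L=[[1,0,0],[4,1,0],[-3,-4,1]] U=[[-2,-4,4],[0,1,2],[0,0,-1]]

  r1 -= 4·r0 → [0,1,2]
  r2 -= -3·r0 → [0,-4,-9]
  r2 -= -4·r1 → [0,0,-1]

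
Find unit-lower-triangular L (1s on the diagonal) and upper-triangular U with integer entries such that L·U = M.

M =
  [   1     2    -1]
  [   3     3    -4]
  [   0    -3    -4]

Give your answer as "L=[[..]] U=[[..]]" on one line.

  row1 -= 3·row0 → [0,-3,-1]
  row2 -= 0·row0 → [0,-3,-4]
  row2 -= 1·row1 → [0,0,-3]

L=[[1,0,0],[3,1,0],[0,1,1]] U=[[1,2,-1],[0,-3,-1],[0,0,-3]]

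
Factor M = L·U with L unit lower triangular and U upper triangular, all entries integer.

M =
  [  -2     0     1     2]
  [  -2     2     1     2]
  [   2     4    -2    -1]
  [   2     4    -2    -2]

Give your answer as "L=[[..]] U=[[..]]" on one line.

  r1 -= 1·r0 → [0,2,0,0]
  r2 -= -1·r0 → [0,4,-1,1]
  r3 -= -1·r0 → [0,4,-1,0]
  r2 -= 2·r1 → [0,0,-1,1]
  r3 -= 2·r1 → [0,0,-1,0]
  r3 -= 1·r2 → [0,0,0,-1]

L=[[1,0,0,0],[1,1,0,0],[-1,2,1,0],[-1,2,1,1]] U=[[-2,0,1,2],[0,2,0,0],[0,0,-1,1],[0,0,0,-1]]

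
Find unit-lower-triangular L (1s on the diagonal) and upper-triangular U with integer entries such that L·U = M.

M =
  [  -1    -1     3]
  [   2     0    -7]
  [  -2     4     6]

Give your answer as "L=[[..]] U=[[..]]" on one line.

  r1 -= -2·r0 → [0,-2,-1]
  r2 -= 2·r0 → [0,6,0]
  r2 -= -3·r1 → [0,0,-3]

L=[[1,0,0],[-2,1,0],[2,-3,1]] U=[[-1,-1,3],[0,-2,-1],[0,0,-3]]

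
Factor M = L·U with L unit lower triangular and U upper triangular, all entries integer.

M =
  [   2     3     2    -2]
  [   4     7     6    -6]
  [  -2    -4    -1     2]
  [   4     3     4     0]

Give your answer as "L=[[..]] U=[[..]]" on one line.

  R1 -= 2·R0 → [0,1,2,-2]
  R2 -= -1·R0 → [0,-1,1,0]
  R3 -= 2·R0 → [0,-3,0,4]
  R2 -= -1·R1 → [0,0,3,-2]
  R3 -= -3·R1 → [0,0,6,-2]
  R3 -= 2·R2 → [0,0,0,2]

L=[[1,0,0,0],[2,1,0,0],[-1,-1,1,0],[2,-3,2,1]] U=[[2,3,2,-2],[0,1,2,-2],[0,0,3,-2],[0,0,0,2]]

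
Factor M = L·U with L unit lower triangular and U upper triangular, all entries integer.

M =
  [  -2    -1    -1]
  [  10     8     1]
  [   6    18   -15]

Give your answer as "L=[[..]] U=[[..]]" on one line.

L=[[1,0,0],[-5,1,0],[-3,5,1]] U=[[-2,-1,-1],[0,3,-4],[0,0,2]]

  R1 -= -5·R0 → [0,3,-4]
  R2 -= -3·R0 → [0,15,-18]
  R2 -= 5·R1 → [0,0,2]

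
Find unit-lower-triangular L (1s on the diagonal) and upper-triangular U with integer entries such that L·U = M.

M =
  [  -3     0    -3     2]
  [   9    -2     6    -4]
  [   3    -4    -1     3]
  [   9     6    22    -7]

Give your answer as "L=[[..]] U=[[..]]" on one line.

L=[[1,0,0,0],[-3,1,0,0],[-1,2,1,0],[-3,-3,2,1]] U=[[-3,0,-3,2],[0,-2,-3,2],[0,0,2,1],[0,0,0,3]]

  R1 -= -3·R0 → [0,-2,-3,2]
  R2 -= -1·R0 → [0,-4,-4,5]
  R3 -= -3·R0 → [0,6,13,-1]
  R2 -= 2·R1 → [0,0,2,1]
  R3 -= -3·R1 → [0,0,4,5]
  R3 -= 2·R2 → [0,0,0,3]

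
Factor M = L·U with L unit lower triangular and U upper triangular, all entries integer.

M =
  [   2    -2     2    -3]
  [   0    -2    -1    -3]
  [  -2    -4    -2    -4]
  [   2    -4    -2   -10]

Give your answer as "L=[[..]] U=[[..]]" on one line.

  r1 -= 0·r0 → [0,-2,-1,-3]
  r2 -= -1·r0 → [0,-6,0,-7]
  r3 -= 1·r0 → [0,-2,-4,-7]
  r2 -= 3·r1 → [0,0,3,2]
  r3 -= 1·r1 → [0,0,-3,-4]
  r3 -= -1·r2 → [0,0,0,-2]

L=[[1,0,0,0],[0,1,0,0],[-1,3,1,0],[1,1,-1,1]] U=[[2,-2,2,-3],[0,-2,-1,-3],[0,0,3,2],[0,0,0,-2]]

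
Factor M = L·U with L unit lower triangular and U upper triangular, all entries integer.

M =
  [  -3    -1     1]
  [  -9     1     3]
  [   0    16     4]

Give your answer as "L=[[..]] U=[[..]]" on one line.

  R1 -= 3·R0 → [0,4,0]
  R2 -= 0·R0 → [0,16,4]
  R2 -= 4·R1 → [0,0,4]

L=[[1,0,0],[3,1,0],[0,4,1]] U=[[-3,-1,1],[0,4,0],[0,0,4]]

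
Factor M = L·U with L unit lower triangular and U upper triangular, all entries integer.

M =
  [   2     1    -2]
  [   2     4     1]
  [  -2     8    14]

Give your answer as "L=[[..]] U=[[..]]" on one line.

  R1 -= 1·R0 → [0,3,3]
  R2 -= -1·R0 → [0,9,12]
  R2 -= 3·R1 → [0,0,3]

L=[[1,0,0],[1,1,0],[-1,3,1]] U=[[2,1,-2],[0,3,3],[0,0,3]]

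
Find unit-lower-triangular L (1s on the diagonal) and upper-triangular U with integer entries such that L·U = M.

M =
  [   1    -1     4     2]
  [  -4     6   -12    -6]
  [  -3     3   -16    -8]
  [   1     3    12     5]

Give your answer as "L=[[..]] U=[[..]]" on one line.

L=[[1,0,0,0],[-4,1,0,0],[-3,0,1,0],[1,2,0,1]] U=[[1,-1,4,2],[0,2,4,2],[0,0,-4,-2],[0,0,0,-1]]

  R1 -= -4·R0 → [0,2,4,2]
  R2 -= -3·R0 → [0,0,-4,-2]
  R3 -= 1·R0 → [0,4,8,3]
  R2 -= 0·R1 → [0,0,-4,-2]
  R3 -= 2·R1 → [0,0,0,-1]
  R3 -= 0·R2 → [0,0,0,-1]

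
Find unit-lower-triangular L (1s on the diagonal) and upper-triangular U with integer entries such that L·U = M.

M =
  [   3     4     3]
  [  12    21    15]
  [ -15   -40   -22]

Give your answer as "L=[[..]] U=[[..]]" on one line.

  R1 -= 4·R0 → [0,5,3]
  R2 -= -5·R0 → [0,-20,-7]
  R2 -= -4·R1 → [0,0,5]

L=[[1,0,0],[4,1,0],[-5,-4,1]] U=[[3,4,3],[0,5,3],[0,0,5]]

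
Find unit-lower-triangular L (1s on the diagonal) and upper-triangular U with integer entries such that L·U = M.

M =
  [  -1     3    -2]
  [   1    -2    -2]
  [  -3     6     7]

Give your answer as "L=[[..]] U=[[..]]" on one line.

L=[[1,0,0],[-1,1,0],[3,-3,1]] U=[[-1,3,-2],[0,1,-4],[0,0,1]]

  row1 -= -1·row0 → [0,1,-4]
  row2 -= 3·row0 → [0,-3,13]
  row2 -= -3·row1 → [0,0,1]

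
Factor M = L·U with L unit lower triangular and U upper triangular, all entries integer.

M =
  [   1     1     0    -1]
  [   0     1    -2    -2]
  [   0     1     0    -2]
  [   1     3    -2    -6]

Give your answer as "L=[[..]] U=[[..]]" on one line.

  R1 -= 0·R0 → [0,1,-2,-2]
  R2 -= 0·R0 → [0,1,0,-2]
  R3 -= 1·R0 → [0,2,-2,-5]
  R2 -= 1·R1 → [0,0,2,0]
  R3 -= 2·R1 → [0,0,2,-1]
  R3 -= 1·R2 → [0,0,0,-1]

L=[[1,0,0,0],[0,1,0,0],[0,1,1,0],[1,2,1,1]] U=[[1,1,0,-1],[0,1,-2,-2],[0,0,2,0],[0,0,0,-1]]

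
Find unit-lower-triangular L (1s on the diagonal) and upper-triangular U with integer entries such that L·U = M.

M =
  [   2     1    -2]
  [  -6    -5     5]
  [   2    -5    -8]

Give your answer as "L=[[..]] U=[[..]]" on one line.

  row1 -= -3·row0 → [0,-2,-1]
  row2 -= 1·row0 → [0,-6,-6]
  row2 -= 3·row1 → [0,0,-3]

L=[[1,0,0],[-3,1,0],[1,3,1]] U=[[2,1,-2],[0,-2,-1],[0,0,-3]]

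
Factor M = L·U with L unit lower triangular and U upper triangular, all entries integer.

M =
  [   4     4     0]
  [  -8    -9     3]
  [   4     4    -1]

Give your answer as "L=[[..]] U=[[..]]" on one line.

L=[[1,0,0],[-2,1,0],[1,0,1]] U=[[4,4,0],[0,-1,3],[0,0,-1]]

  R1 -= -2·R0 → [0,-1,3]
  R2 -= 1·R0 → [0,0,-1]
  R2 -= 0·R1 → [0,0,-1]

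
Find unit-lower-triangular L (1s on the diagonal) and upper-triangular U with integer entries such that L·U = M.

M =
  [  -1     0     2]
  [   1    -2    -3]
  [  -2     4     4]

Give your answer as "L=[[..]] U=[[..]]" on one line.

L=[[1,0,0],[-1,1,0],[2,-2,1]] U=[[-1,0,2],[0,-2,-1],[0,0,-2]]

  row1 -= -1·row0 → [0,-2,-1]
  row2 -= 2·row0 → [0,4,0]
  row2 -= -2·row1 → [0,0,-2]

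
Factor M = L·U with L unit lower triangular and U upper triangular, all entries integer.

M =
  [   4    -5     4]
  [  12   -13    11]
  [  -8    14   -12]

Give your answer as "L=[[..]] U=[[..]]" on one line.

  R1 -= 3·R0 → [0,2,-1]
  R2 -= -2·R0 → [0,4,-4]
  R2 -= 2·R1 → [0,0,-2]

L=[[1,0,0],[3,1,0],[-2,2,1]] U=[[4,-5,4],[0,2,-1],[0,0,-2]]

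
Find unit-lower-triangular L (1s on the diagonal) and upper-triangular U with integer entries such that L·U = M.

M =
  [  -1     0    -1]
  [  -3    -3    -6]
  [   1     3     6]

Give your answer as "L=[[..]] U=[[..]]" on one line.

L=[[1,0,0],[3,1,0],[-1,-1,1]] U=[[-1,0,-1],[0,-3,-3],[0,0,2]]

  r1 -= 3·r0 → [0,-3,-3]
  r2 -= -1·r0 → [0,3,5]
  r2 -= -1·r1 → [0,0,2]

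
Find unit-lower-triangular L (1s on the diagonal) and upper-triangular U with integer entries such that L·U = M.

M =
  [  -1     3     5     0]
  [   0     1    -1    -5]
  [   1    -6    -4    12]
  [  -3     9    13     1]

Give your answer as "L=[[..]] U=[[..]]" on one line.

L=[[1,0,0,0],[0,1,0,0],[-1,-3,1,0],[3,0,1,1]] U=[[-1,3,5,0],[0,1,-1,-5],[0,0,-2,-3],[0,0,0,4]]

  r1 -= 0·r0 → [0,1,-1,-5]
  r2 -= -1·r0 → [0,-3,1,12]
  r3 -= 3·r0 → [0,0,-2,1]
  r2 -= -3·r1 → [0,0,-2,-3]
  r3 -= 0·r1 → [0,0,-2,1]
  r3 -= 1·r2 → [0,0,0,4]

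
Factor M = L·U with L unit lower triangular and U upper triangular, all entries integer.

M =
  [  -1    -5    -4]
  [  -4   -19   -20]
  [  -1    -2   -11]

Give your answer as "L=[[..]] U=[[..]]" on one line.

L=[[1,0,0],[4,1,0],[1,3,1]] U=[[-1,-5,-4],[0,1,-4],[0,0,5]]

  R1 -= 4·R0 → [0,1,-4]
  R2 -= 1·R0 → [0,3,-7]
  R2 -= 3·R1 → [0,0,5]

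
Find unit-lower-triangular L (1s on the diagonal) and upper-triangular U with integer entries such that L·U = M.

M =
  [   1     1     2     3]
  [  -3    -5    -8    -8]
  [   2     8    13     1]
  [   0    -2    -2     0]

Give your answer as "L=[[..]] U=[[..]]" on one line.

  R1 -= -3·R0 → [0,-2,-2,1]
  R2 -= 2·R0 → [0,6,9,-5]
  R3 -= 0·R0 → [0,-2,-2,0]
  R2 -= -3·R1 → [0,0,3,-2]
  R3 -= 1·R1 → [0,0,0,-1]
  R3 -= 0·R2 → [0,0,0,-1]

L=[[1,0,0,0],[-3,1,0,0],[2,-3,1,0],[0,1,0,1]] U=[[1,1,2,3],[0,-2,-2,1],[0,0,3,-2],[0,0,0,-1]]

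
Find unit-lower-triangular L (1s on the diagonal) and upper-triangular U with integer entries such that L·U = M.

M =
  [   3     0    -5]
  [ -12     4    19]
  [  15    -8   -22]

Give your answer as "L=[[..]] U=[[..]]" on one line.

L=[[1,0,0],[-4,1,0],[5,-2,1]] U=[[3,0,-5],[0,4,-1],[0,0,1]]

  R1 -= -4·R0 → [0,4,-1]
  R2 -= 5·R0 → [0,-8,3]
  R2 -= -2·R1 → [0,0,1]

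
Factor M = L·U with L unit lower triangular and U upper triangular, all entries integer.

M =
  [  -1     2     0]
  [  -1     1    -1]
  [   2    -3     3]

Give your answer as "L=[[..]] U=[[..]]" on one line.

  r1 -= 1·r0 → [0,-1,-1]
  r2 -= -2·r0 → [0,1,3]
  r2 -= -1·r1 → [0,0,2]

L=[[1,0,0],[1,1,0],[-2,-1,1]] U=[[-1,2,0],[0,-1,-1],[0,0,2]]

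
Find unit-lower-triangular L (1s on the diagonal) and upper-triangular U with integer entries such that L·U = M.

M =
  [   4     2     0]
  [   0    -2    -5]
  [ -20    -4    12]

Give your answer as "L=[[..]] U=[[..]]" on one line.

  R1 -= 0·R0 → [0,-2,-5]
  R2 -= -5·R0 → [0,6,12]
  R2 -= -3·R1 → [0,0,-3]

L=[[1,0,0],[0,1,0],[-5,-3,1]] U=[[4,2,0],[0,-2,-5],[0,0,-3]]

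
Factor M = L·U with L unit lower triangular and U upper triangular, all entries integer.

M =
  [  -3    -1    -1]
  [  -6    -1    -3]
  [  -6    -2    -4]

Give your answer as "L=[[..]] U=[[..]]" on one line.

L=[[1,0,0],[2,1,0],[2,0,1]] U=[[-3,-1,-1],[0,1,-1],[0,0,-2]]

  r1 -= 2·r0 → [0,1,-1]
  r2 -= 2·r0 → [0,0,-2]
  r2 -= 0·r1 → [0,0,-2]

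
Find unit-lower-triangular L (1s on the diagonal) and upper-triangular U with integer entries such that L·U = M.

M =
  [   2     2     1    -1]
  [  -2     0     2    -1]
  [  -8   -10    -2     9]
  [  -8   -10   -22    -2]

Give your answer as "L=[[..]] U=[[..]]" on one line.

  r1 -= -1·r0 → [0,2,3,-2]
  r2 -= -4·r0 → [0,-2,2,5]
  r3 -= -4·r0 → [0,-2,-18,-6]
  r2 -= -1·r1 → [0,0,5,3]
  r3 -= -1·r1 → [0,0,-15,-8]
  r3 -= -3·r2 → [0,0,0,1]

L=[[1,0,0,0],[-1,1,0,0],[-4,-1,1,0],[-4,-1,-3,1]] U=[[2,2,1,-1],[0,2,3,-2],[0,0,5,3],[0,0,0,1]]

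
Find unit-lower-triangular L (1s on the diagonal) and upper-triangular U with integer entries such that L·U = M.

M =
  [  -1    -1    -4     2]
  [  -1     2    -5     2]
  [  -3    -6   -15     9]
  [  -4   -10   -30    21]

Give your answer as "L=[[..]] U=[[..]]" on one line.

  row1 -= 1·row0 → [0,3,-1,0]
  row2 -= 3·row0 → [0,-3,-3,3]
  row3 -= 4·row0 → [0,-6,-14,13]
  row2 -= -1·row1 → [0,0,-4,3]
  row3 -= -2·row1 → [0,0,-16,13]
  row3 -= 4·row2 → [0,0,0,1]

L=[[1,0,0,0],[1,1,0,0],[3,-1,1,0],[4,-2,4,1]] U=[[-1,-1,-4,2],[0,3,-1,0],[0,0,-4,3],[0,0,0,1]]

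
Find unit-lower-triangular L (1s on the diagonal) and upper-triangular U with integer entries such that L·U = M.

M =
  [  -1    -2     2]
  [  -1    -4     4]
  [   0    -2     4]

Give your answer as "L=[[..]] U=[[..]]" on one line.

L=[[1,0,0],[1,1,0],[0,1,1]] U=[[-1,-2,2],[0,-2,2],[0,0,2]]

  r1 -= 1·r0 → [0,-2,2]
  r2 -= 0·r0 → [0,-2,4]
  r2 -= 1·r1 → [0,0,2]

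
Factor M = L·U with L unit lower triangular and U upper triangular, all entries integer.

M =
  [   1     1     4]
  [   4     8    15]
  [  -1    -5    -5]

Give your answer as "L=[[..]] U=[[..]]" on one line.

  r1 -= 4·r0 → [0,4,-1]
  r2 -= -1·r0 → [0,-4,-1]
  r2 -= -1·r1 → [0,0,-2]

L=[[1,0,0],[4,1,0],[-1,-1,1]] U=[[1,1,4],[0,4,-1],[0,0,-2]]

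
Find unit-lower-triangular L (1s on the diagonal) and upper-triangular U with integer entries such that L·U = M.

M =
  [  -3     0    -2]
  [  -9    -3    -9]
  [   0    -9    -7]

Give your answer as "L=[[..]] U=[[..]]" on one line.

L=[[1,0,0],[3,1,0],[0,3,1]] U=[[-3,0,-2],[0,-3,-3],[0,0,2]]

  r1 -= 3·r0 → [0,-3,-3]
  r2 -= 0·r0 → [0,-9,-7]
  r2 -= 3·r1 → [0,0,2]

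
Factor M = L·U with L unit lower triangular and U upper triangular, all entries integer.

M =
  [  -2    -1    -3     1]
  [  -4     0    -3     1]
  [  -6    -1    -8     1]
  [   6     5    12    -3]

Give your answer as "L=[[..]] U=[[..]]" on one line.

L=[[1,0,0,0],[2,1,0,0],[3,1,1,0],[-3,1,0,1]] U=[[-2,-1,-3,1],[0,2,3,-1],[0,0,-2,-1],[0,0,0,1]]

  row1 -= 2·row0 → [0,2,3,-1]
  row2 -= 3·row0 → [0,2,1,-2]
  row3 -= -3·row0 → [0,2,3,0]
  row2 -= 1·row1 → [0,0,-2,-1]
  row3 -= 1·row1 → [0,0,0,1]
  row3 -= 0·row2 → [0,0,0,1]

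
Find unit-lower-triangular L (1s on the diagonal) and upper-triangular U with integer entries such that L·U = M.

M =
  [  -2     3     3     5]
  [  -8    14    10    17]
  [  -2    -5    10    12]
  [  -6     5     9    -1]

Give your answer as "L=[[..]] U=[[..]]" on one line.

L=[[1,0,0,0],[4,1,0,0],[1,-4,1,0],[3,-2,4,1]] U=[[-2,3,3,5],[0,2,-2,-3],[0,0,-1,-5],[0,0,0,-2]]

  row1 -= 4·row0 → [0,2,-2,-3]
  row2 -= 1·row0 → [0,-8,7,7]
  row3 -= 3·row0 → [0,-4,0,-16]
  row2 -= -4·row1 → [0,0,-1,-5]
  row3 -= -2·row1 → [0,0,-4,-22]
  row3 -= 4·row2 → [0,0,0,-2]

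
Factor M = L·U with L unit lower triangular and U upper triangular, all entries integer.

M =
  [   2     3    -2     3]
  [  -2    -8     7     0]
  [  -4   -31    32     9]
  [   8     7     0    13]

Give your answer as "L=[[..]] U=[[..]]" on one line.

L=[[1,0,0,0],[-1,1,0,0],[-2,5,1,0],[4,1,1,1]] U=[[2,3,-2,3],[0,-5,5,3],[0,0,3,0],[0,0,0,-2]]

  R1 -= -1·R0 → [0,-5,5,3]
  R2 -= -2·R0 → [0,-25,28,15]
  R3 -= 4·R0 → [0,-5,8,1]
  R2 -= 5·R1 → [0,0,3,0]
  R3 -= 1·R1 → [0,0,3,-2]
  R3 -= 1·R2 → [0,0,0,-2]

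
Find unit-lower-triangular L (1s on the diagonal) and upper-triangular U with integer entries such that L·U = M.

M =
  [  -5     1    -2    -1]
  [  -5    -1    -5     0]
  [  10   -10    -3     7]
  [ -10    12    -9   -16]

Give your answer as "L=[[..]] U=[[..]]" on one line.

  r1 -= 1·r0 → [0,-2,-3,1]
  r2 -= -2·r0 → [0,-8,-7,5]
  r3 -= 2·r0 → [0,10,-5,-14]
  r2 -= 4·r1 → [0,0,5,1]
  r3 -= -5·r1 → [0,0,-20,-9]
  r3 -= -4·r2 → [0,0,0,-5]

L=[[1,0,0,0],[1,1,0,0],[-2,4,1,0],[2,-5,-4,1]] U=[[-5,1,-2,-1],[0,-2,-3,1],[0,0,5,1],[0,0,0,-5]]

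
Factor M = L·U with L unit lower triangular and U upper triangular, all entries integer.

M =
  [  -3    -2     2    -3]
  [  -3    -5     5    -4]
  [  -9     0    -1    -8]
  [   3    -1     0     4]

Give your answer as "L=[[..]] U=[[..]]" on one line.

  row1 -= 1·row0 → [0,-3,3,-1]
  row2 -= 3·row0 → [0,6,-7,1]
  row3 -= -1·row0 → [0,-3,2,1]
  row2 -= -2·row1 → [0,0,-1,-1]
  row3 -= 1·row1 → [0,0,-1,2]
  row3 -= 1·row2 → [0,0,0,3]

L=[[1,0,0,0],[1,1,0,0],[3,-2,1,0],[-1,1,1,1]] U=[[-3,-2,2,-3],[0,-3,3,-1],[0,0,-1,-1],[0,0,0,3]]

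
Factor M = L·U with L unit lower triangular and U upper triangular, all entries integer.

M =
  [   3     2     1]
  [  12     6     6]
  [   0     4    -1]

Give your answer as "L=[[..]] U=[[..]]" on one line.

L=[[1,0,0],[4,1,0],[0,-2,1]] U=[[3,2,1],[0,-2,2],[0,0,3]]

  R1 -= 4·R0 → [0,-2,2]
  R2 -= 0·R0 → [0,4,-1]
  R2 -= -2·R1 → [0,0,3]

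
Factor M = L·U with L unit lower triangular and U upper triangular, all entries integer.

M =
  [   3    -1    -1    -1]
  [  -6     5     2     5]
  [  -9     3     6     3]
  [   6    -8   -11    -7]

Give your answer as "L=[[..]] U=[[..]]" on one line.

L=[[1,0,0,0],[-2,1,0,0],[-3,0,1,0],[2,-2,-3,1]] U=[[3,-1,-1,-1],[0,3,0,3],[0,0,3,0],[0,0,0,1]]

  row1 -= -2·row0 → [0,3,0,3]
  row2 -= -3·row0 → [0,0,3,0]
  row3 -= 2·row0 → [0,-6,-9,-5]
  row2 -= 0·row1 → [0,0,3,0]
  row3 -= -2·row1 → [0,0,-9,1]
  row3 -= -3·row2 → [0,0,0,1]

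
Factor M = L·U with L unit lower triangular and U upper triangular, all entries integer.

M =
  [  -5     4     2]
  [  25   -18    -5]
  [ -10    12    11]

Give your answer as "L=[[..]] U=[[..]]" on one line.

  R1 -= -5·R0 → [0,2,5]
  R2 -= 2·R0 → [0,4,7]
  R2 -= 2·R1 → [0,0,-3]

L=[[1,0,0],[-5,1,0],[2,2,1]] U=[[-5,4,2],[0,2,5],[0,0,-3]]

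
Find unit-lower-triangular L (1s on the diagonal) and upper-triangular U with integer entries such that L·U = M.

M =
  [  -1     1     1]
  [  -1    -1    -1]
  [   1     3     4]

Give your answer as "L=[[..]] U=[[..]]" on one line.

L=[[1,0,0],[1,1,0],[-1,-2,1]] U=[[-1,1,1],[0,-2,-2],[0,0,1]]

  r1 -= 1·r0 → [0,-2,-2]
  r2 -= -1·r0 → [0,4,5]
  r2 -= -2·r1 → [0,0,1]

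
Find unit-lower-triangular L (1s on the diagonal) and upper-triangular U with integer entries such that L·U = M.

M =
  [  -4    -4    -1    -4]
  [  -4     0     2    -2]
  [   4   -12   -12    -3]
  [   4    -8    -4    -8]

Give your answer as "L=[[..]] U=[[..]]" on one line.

L=[[1,0,0,0],[1,1,0,0],[-1,-4,1,0],[-1,-3,-4,1]] U=[[-4,-4,-1,-4],[0,4,3,2],[0,0,-1,1],[0,0,0,-2]]

  row1 -= 1·row0 → [0,4,3,2]
  row2 -= -1·row0 → [0,-16,-13,-7]
  row3 -= -1·row0 → [0,-12,-5,-12]
  row2 -= -4·row1 → [0,0,-1,1]
  row3 -= -3·row1 → [0,0,4,-6]
  row3 -= -4·row2 → [0,0,0,-2]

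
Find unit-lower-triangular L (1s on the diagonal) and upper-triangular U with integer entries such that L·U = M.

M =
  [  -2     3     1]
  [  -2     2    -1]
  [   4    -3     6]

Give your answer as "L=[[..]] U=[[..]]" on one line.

L=[[1,0,0],[1,1,0],[-2,-3,1]] U=[[-2,3,1],[0,-1,-2],[0,0,2]]

  r1 -= 1·r0 → [0,-1,-2]
  r2 -= -2·r0 → [0,3,8]
  r2 -= -3·r1 → [0,0,2]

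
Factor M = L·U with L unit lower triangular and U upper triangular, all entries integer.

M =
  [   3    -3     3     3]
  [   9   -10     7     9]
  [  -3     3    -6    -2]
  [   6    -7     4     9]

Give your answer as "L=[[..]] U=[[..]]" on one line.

  R1 -= 3·R0 → [0,-1,-2,0]
  R2 -= -1·R0 → [0,0,-3,1]
  R3 -= 2·R0 → [0,-1,-2,3]
  R2 -= 0·R1 → [0,0,-3,1]
  R3 -= 1·R1 → [0,0,0,3]
  R3 -= 0·R2 → [0,0,0,3]

L=[[1,0,0,0],[3,1,0,0],[-1,0,1,0],[2,1,0,1]] U=[[3,-3,3,3],[0,-1,-2,0],[0,0,-3,1],[0,0,0,3]]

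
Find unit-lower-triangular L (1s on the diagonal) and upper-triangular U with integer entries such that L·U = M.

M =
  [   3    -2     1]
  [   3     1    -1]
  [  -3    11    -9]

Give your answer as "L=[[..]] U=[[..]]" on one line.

L=[[1,0,0],[1,1,0],[-1,3,1]] U=[[3,-2,1],[0,3,-2],[0,0,-2]]

  row1 -= 1·row0 → [0,3,-2]
  row2 -= -1·row0 → [0,9,-8]
  row2 -= 3·row1 → [0,0,-2]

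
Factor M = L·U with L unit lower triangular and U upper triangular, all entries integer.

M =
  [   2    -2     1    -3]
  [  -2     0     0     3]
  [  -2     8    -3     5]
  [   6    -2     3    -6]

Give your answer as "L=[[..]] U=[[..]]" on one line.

  row1 -= -1·row0 → [0,-2,1,0]
  row2 -= -1·row0 → [0,6,-2,2]
  row3 -= 3·row0 → [0,4,0,3]
  row2 -= -3·row1 → [0,0,1,2]
  row3 -= -2·row1 → [0,0,2,3]
  row3 -= 2·row2 → [0,0,0,-1]

L=[[1,0,0,0],[-1,1,0,0],[-1,-3,1,0],[3,-2,2,1]] U=[[2,-2,1,-3],[0,-2,1,0],[0,0,1,2],[0,0,0,-1]]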